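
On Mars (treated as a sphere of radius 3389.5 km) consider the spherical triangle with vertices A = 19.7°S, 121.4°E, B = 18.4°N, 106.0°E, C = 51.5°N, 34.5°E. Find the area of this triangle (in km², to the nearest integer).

2199128 km²

Side lengths (central angles): a = 1.1214, b = 1.8051, c = 0.7154 rad; semiperimeter s = 1.8209.
By l'Huilier's theorem, tan(E/4) = √[tan(s/2) tan((s−a)/2) tan((s−b)/2) tan((s−c)/2)], giving spherical excess E = 0.1914 rad.
Area = E·R² = 0.1914 × (3389.5)² ≈ 2199128 km².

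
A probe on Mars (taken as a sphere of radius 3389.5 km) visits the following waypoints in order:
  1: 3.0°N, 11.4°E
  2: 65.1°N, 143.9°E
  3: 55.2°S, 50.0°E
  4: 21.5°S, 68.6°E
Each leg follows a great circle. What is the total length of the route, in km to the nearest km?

Leg 1→2: central angle 1.8096 rad, distance 6133.8 km.
Leg 2→3: central angle 2.4359 rad, distance 8256.5 km.
Leg 3→4: central angle 0.6364 rad, distance 2157.2 km.
Total: 6133.8 + 8256.5 + 2157.2 ≈ 16547 km.

16547 km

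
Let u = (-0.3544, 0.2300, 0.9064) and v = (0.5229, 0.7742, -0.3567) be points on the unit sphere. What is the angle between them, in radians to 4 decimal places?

1.9077 rad

u·v = -0.3306; |u| = 1.0000, |v| = 1.0000.
cos θ = (u·v)/(|u||v|) = -0.3305, so θ = 1.9077 rad.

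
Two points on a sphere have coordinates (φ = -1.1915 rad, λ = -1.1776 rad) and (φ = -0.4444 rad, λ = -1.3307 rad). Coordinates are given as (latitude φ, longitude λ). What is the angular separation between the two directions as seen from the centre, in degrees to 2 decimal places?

43.13°

In radians: φ₁ = -1.1915, φ₂ = -0.4444, Δλ = -8.772° = -0.1531 rad.
cos c = sin φ₁ sin φ₂ + cos φ₁ cos φ₂ cos Δλ = (-0.9289)(-0.4299) + (0.3703)(0.9029)(0.9883) = 0.72975,
so c = arccos(0.72975) = 0.75284 rad.
So the angular separation is 43.13°.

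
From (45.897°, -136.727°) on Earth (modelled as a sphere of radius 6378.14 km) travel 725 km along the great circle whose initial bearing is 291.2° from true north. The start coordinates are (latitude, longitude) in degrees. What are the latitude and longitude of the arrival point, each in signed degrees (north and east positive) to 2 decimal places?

Angular distance δ = d/R = 725/6378.14 = 0.11367 rad; initial bearing θ = 5.0824 rad.
sin φ₂ = sin φ₁ cos δ + cos φ₁ sin δ cos θ = (0.7181)(0.9935) + (0.6960)(0.1134)(0.3616) = 0.7420, so φ₂ = 47.90°.
Δλ = atan2(sin θ sin δ cos φ₁, cos δ − sin φ₁ sin φ₂) = atan2(-0.0736, 0.4607) = -9.076°.
λ₂ = -136.727° − 9.076° = -145.80°.

47.90°, -145.80°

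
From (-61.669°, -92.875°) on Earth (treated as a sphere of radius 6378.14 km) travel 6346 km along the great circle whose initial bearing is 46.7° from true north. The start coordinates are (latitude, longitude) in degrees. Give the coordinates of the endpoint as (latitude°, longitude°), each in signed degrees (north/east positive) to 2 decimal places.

-11.91°, -54.28°

Angular distance δ = d/R = 6346/6378.14 = 0.99496 rad; initial bearing θ = 0.8151 rad.
sin φ₂ = sin φ₁ cos δ + cos φ₁ sin δ cos θ = (-0.8802)(0.5445) + (0.4746)(0.8387)(0.6858) = -0.2063, so φ₂ = -11.91°.
Δλ = atan2(sin θ sin δ cos φ₁, cos δ − sin φ₁ sin φ₂) = atan2(0.2897, 0.3629) = 38.597°.
λ₂ = -92.875° + 38.597° = -54.28°.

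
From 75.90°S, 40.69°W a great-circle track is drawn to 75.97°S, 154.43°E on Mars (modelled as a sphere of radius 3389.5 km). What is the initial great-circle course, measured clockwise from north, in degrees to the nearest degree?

188°

With φ₁ = -1.3247, φ₂ = -1.3259, Δλ = -2.8777 rad, the forward-azimuth formula gives
θ = atan2( sin Δλ cos φ₂ , cos φ₁ sin φ₂ − sin φ₁ cos φ₂ cos Δλ ) = atan2(-0.0632, -0.4633) = -172.23°.
Adding 360° brings this into [0°, 360°): 188°.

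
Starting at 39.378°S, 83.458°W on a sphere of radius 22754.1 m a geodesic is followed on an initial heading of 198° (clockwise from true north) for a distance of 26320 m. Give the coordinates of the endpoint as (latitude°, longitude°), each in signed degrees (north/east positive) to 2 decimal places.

-68.17°, 146.07°

Angular distance δ = d/R = 26320/22754.1 = 1.15671 rad; initial bearing θ = 3.4558 rad.
sin φ₂ = sin φ₁ cos δ + cos φ₁ sin δ cos θ = (-0.6344)(0.4023) + (0.7730)(0.9155)(-0.9511) = -0.9283, so φ₂ = -68.17°.
Δλ = atan2(sin θ sin δ cos φ₁, cos δ − sin φ₁ sin φ₂) = atan2(-0.2187, -0.1866) = -130.472°.
λ₂ = -83.458° − 130.472° = -213.93° → 146.07° after wrapping to (−180°, 180°].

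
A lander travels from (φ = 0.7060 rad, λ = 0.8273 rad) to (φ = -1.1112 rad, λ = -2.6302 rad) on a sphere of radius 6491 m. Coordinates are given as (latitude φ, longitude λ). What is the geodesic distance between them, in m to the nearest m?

With latitudes φ₁ = 40.451°, φ₂ = -63.667° and longitude difference Δλ = 161.900°:
cos c = sin φ₁ sin φ₂ + cos φ₁ cos φ₂ cos Δλ = (0.6488)(-0.8962) + (0.7610)(0.4436)(-0.9505) = -0.90232,
so c = arccos(-0.90232) = 2.69592 rad.
Distance = R·c = 6491 × 2.6959 ≈ 17499 m.

17499 m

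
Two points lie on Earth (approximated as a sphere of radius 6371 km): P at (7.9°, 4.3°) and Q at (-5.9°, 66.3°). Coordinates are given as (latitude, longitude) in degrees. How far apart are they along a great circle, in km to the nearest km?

Let φ₁ = 0.1379 rad, φ₂ = -0.1030 rad, and Δλ = 1.0821 rad.
cos c = sin φ₁ sin φ₂ + cos φ₁ cos φ₂ cos Δλ = (0.1374)(-0.1028) + (0.9905)(0.9947)(0.4695) = 0.44842,
so c = arccos(0.44842) = 1.10579 rad.
Distance = R·c = 6371 × 1.1058 ≈ 7045 km.

7045 km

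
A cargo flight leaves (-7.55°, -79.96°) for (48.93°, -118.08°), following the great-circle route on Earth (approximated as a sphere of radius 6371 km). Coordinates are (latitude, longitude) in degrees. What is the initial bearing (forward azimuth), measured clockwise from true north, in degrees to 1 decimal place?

Δλ = -38.120° = -0.6653 rad.
y = sin Δλ · cos φ₂ = (-0.6173)(0.6570) = -0.4056
x = cos φ₁ sin φ₂ − sin φ₁ cos φ₂ cos Δλ = (0.9913)(0.7539) − (-0.1314)(0.6570)(0.7867) = 0.8153
θ = atan2(y, x) = -26.45°; adding 360° gives 333.6°.

333.6°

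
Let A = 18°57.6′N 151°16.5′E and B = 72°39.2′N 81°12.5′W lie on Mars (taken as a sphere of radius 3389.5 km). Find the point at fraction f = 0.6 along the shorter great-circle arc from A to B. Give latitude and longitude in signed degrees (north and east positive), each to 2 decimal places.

65.19°, 176.80°

The central angle between A and B is δ = 1.4319 rad.
With f = 0.6, the slerp weights are sin((1−f)δ)/sin δ = 0.5472 and sin(fδ)/sin δ = 0.7647.
Weighted sum of the unit vectors: (0.5472)·(-0.8294,0.4545,0.3249) + (0.7647)·(0.0456,-0.2946,0.9545) = (-0.4190, 0.0234, 0.9077).
Converting back: φ = atan2(z, √(x²+y²)) = 65.19°, λ = atan2(y, x) = 176.80°.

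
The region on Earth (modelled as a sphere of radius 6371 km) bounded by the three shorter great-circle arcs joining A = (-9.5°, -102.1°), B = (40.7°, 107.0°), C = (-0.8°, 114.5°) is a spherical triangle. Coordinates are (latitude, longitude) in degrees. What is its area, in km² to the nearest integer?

88841022 km²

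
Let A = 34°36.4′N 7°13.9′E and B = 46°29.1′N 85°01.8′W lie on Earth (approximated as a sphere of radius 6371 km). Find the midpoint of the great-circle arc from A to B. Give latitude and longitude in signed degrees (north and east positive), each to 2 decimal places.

50.87°, -33.61°

The central angle between A and B is δ = 1.1707 rad.
With f = 0.5, the slerp weights are sin((1−f)δ)/sin δ = 0.5999 and sin(fδ)/sin δ = 0.5999.
Weighted sum of the unit vectors: (0.5999)·(0.8165,0.1036,0.5679) + (0.5999)·(0.0597,-0.6860,0.7252) = (0.5256, -0.3493, 0.7757).
Converting back: φ = atan2(z, √(x²+y²)) = 50.87°, λ = atan2(y, x) = -33.61°.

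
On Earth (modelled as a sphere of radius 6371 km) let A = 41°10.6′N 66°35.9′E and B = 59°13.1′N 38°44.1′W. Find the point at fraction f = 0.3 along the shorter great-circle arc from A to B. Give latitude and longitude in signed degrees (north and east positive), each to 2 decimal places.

The central angle between A and B is δ = 1.0885 rad.
With f = 0.3, the slerp weights are sin((1−f)δ)/sin δ = 0.7792 and sin(fδ)/sin δ = 0.3621.
Weighted sum of the unit vectors: (0.7792)·(0.2989,0.6908,0.6584) + (0.3621)·(0.3992,-0.3202,0.8591) = (0.3775, 0.4223, 0.8241).
Converting back: φ = atan2(z, √(x²+y²)) = 55.50°, λ = atan2(y, x) = 48.21°.

55.50°, 48.21°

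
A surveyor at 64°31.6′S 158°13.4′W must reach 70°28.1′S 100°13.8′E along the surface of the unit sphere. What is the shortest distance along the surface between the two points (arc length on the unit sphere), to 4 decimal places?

0.6058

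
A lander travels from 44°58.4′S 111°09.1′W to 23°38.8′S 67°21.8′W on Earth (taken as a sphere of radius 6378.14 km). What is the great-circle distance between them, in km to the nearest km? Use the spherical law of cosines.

4597 km

Let φ₁ = -0.7849 rad, φ₂ = -0.4127 rad, and Δλ = 0.7643 rad.
cos c = sin φ₁ sin φ₂ + cos φ₁ cos φ₂ cos Δλ = (-0.7068)(-0.4011) + (0.7074)(0.9160)(0.7219) = 0.75130,
so c = arccos(0.75130) = 0.72076 rad.
Distance = R·c = 6378.14 × 0.7208 ≈ 4597 km.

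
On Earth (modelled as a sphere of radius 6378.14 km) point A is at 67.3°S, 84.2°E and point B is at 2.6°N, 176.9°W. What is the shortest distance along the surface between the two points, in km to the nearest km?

10667 km

With latitudes φ₁ = -67.300°, φ₂ = 2.600° and longitude difference Δλ = 98.900°:
cos c = sin φ₁ sin φ₂ + cos φ₁ cos φ₂ cos Δλ = (-0.9225)(0.0454) + (0.3859)(0.9990)(-0.1547) = -0.10149,
so c = arccos(-0.10149) = 1.67246 rad.
Distance = R·c = 6378.14 × 1.6725 ≈ 10667 km.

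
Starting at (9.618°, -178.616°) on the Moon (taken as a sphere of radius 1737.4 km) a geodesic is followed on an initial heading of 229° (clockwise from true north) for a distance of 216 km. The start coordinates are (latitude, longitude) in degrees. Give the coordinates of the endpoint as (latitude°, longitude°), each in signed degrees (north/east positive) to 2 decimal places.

4.91°, 175.99°

Angular distance δ = d/R = 216/1737.4 = 0.12432 rad; initial bearing θ = 3.9968 rad.
sin φ₂ = sin φ₁ cos δ + cos φ₁ sin δ cos θ = (0.1671)(0.9923) + (0.9859)(0.1240)(-0.6561) = 0.0856, so φ₂ = 4.91°.
Δλ = atan2(sin θ sin δ cos φ₁, cos δ − sin φ₁ sin φ₂) = atan2(-0.0923, 0.9780) = -5.390°.
λ₂ = -178.616° − 5.390° = -184.01° → 175.99° after wrapping to (−180°, 180°].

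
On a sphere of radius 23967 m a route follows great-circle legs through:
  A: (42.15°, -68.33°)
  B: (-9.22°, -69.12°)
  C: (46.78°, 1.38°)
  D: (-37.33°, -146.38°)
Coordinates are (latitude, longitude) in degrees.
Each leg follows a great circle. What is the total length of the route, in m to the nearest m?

Leg A→B: central angle 0.8967 rad, distance 21490.4 m.
Leg B→C: central angle 1.4617 rad, distance 35032.6 m.
Leg C→D: central angle 2.6963 rad, distance 64621.7 m.
Total: 21490.4 + 35032.6 + 64621.7 ≈ 121145 m.

121145 m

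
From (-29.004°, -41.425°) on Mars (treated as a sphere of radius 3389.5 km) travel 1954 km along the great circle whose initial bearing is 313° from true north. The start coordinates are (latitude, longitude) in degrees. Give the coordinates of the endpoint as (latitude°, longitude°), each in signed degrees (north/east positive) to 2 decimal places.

-4.67°, -65.00°

Angular distance δ = d/R = 1954/3389.5 = 0.57649 rad; initial bearing θ = 5.4629 rad.
sin φ₂ = sin φ₁ cos δ + cos φ₁ sin δ cos θ = (-0.4849)(0.8384) + (0.8746)(0.5451)(0.6820) = -0.0814, so φ₂ = -4.67°.
Δλ = atan2(sin θ sin δ cos φ₁, cos δ − sin φ₁ sin φ₂) = atan2(-0.3487, 0.7989) = -23.577°.
λ₂ = -41.425° − 23.577° = -65.00°.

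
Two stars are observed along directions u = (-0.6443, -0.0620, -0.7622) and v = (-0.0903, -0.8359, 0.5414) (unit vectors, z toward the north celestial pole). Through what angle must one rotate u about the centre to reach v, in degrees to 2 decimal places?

107.62°

u·v = -0.3026; |u| = 1.0000, |v| = 1.0000.
cos θ = (u·v)/(|u||v|) = -0.3027, so θ = 107.62°.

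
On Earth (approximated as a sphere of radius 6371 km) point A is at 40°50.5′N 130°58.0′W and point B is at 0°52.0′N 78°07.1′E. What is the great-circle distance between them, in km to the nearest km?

14525 km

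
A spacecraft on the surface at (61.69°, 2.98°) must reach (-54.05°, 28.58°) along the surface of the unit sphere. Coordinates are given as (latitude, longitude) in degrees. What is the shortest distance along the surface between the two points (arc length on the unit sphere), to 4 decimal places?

2.0506

Let φ₁ = 1.0767 rad, φ₂ = -0.9434 rad, and Δλ = 0.4468 rad.
Haversine: a = sin²(Δφ/2) + cos φ₁ cos φ₂ sin²(Δλ/2) = 0.7171 + (0.4742)(0.5871)(0.0491) = 0.73081.
Central angle c = 2·arcsin(√a) = 2.05062 rad.
On the unit sphere the arc length equals the central angle: 2.0506.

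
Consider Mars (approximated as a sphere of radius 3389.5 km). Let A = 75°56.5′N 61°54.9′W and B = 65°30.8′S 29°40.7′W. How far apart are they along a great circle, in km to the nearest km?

8454 km

With latitudes φ₁ = 75.942°, φ₂ = -65.513° and longitude difference Δλ = 32.237°:
cos c = sin φ₁ sin φ₂ + cos φ₁ cos φ₂ cos Δλ = (0.9700)(-0.9101) + (0.2429)(0.4145)(0.8459) = -0.79764,
so c = arccos(-0.79764) = 2.49417 rad.
Distance = R·c = 3389.5 × 2.4942 ≈ 8454 km.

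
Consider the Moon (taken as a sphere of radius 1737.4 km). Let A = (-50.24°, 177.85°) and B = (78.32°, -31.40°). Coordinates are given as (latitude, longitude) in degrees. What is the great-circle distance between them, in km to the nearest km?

With latitudes φ₁ = -50.240°, φ₂ = 78.320° and longitude difference Δλ = 150.750°:
Haversine: a = sin²(Δφ/2) + cos φ₁ cos φ₂ sin²(Δλ/2) = 0.8117 + (0.6396)(0.2024)(0.9362) = 0.93289.
Central angle c = 2·arcsin(√a) = 2.61751 rad.
Distance = R·c = 1737.4 × 2.6175 ≈ 4548 km.

4548 km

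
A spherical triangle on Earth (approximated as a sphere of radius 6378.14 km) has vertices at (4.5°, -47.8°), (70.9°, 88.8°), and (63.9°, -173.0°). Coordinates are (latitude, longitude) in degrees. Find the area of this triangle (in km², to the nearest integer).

28951876 km²

Side lengths (central angles): a = 0.5952, b = 1.7542, c = 1.7344 rad; semiperimeter s = 2.0419.
By l'Huilier's theorem, tan(E/4) = √[tan(s/2) tan((s−a)/2) tan((s−b)/2) tan((s−c)/2)], giving spherical excess E = 0.7117 rad.
Area = E·R² = 0.7117 × (6378.14)² ≈ 28951876 km².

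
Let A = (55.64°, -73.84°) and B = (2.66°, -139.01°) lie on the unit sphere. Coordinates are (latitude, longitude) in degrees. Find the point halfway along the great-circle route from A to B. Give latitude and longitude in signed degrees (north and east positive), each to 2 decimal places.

33.09°, -116.50°

The central angle between A and B is δ = 1.2921 rad.
With f = 0.5, the slerp weights are sin((1−f)δ)/sin δ = 0.6262 and sin(fδ)/sin δ = 0.6262.
Weighted sum of the unit vectors: (0.6262)·(0.1571,-0.5421,0.8255) + (0.6262)·(-0.7540,-0.6552,0.0464) = (-0.3738, -0.7498, 0.5460).
Converting back: φ = atan2(z, √(x²+y²)) = 33.09°, λ = atan2(y, x) = -116.50°.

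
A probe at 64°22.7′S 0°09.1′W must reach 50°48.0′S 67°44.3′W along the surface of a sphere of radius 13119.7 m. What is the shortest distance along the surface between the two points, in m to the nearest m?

8378 m

With latitudes φ₁ = -64.378°, φ₂ = -50.800° and longitude difference Δλ = -67.587°:
Haversine: a = sin²(Δφ/2) + cos φ₁ cos φ₂ sin²(Δλ/2) = 0.0140 + (0.4324)(0.6320)(0.3094) = 0.09852.
Central angle c = 2·arcsin(√a) = 0.63857 rad.
Distance = R·c = 13119.7 × 0.6386 ≈ 8378 m.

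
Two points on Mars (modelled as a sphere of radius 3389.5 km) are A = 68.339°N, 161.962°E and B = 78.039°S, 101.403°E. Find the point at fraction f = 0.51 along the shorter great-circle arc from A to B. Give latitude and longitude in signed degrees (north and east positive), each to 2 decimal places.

-7.03°, 140.79°

Central angle δ = 2.6293 rad. Interpolating on the sphere with fraction f = 0.51:
P = [sin((1−f)δ)·A + sin(fδ)·B] / sin δ = 1.9591·A + 1.9863·B in Cartesian coordinates,
giving P = (-0.7690, 0.6274, -0.1224), i.e. latitude -7.03°, longitude 140.79°.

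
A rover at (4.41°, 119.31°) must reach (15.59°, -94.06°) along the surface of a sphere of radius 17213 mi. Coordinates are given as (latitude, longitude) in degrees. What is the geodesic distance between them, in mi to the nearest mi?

With latitudes φ₁ = 4.410°, φ₂ = 15.590° and longitude difference Δλ = 146.630°:
cos c = sin φ₁ sin φ₂ + cos φ₁ cos φ₂ cos Δλ = (0.0769)(0.2688) + (0.9970)(0.9632)(-0.8351) = -0.78136,
so c = arccos(-0.78136) = 2.46765 rad.
Distance = R·c = 17213 × 2.4676 ≈ 42476 mi.

42476 mi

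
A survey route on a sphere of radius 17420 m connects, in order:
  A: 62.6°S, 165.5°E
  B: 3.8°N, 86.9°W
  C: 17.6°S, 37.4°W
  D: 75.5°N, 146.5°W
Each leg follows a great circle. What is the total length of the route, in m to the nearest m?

Leg A→B: central angle 1.7698 rad, distance 30829.8 m.
Leg B→C: central angle 0.9302 rad, distance 16204.7 m.
Leg C→D: central angle 1.9507 rad, distance 33981.2 m.
Total: 30829.8 + 16204.7 + 33981.2 ≈ 81016 m.

81016 m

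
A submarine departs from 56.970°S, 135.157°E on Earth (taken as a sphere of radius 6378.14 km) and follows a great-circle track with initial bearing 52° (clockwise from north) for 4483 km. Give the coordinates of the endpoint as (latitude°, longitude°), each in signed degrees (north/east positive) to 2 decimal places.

Angular distance δ = d/R = 4483/6378.14 = 0.70287 rad; initial bearing θ = 0.9076 rad.
sin φ₂ = sin φ₁ cos δ + cos φ₁ sin δ cos θ = (-0.8384)(0.7630) + (0.5451)(0.6464)(0.6157) = -0.4228, so φ₂ = -25.01°.
Δλ = atan2(sin θ sin δ cos φ₁, cos δ − sin φ₁ sin φ₂) = atan2(0.2777, 0.4086) = 34.199°.
λ₂ = 135.157° + 34.199° = 169.36°.

-25.01°, 169.36°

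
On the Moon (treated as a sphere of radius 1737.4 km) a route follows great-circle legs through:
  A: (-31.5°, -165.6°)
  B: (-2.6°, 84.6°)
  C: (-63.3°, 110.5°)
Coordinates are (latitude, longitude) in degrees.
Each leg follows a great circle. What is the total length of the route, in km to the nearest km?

Leg A→B: central angle 1.8388 rad, distance 3194.8 km.
Leg B→C: central angle 1.1104 rad, distance 1929.2 km.
Total: 3194.8 + 1929.2 ≈ 5124 km.

5124 km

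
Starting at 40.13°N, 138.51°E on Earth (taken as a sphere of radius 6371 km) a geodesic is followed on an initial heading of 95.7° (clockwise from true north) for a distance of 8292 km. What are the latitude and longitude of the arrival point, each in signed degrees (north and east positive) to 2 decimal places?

5.64°, -146.94°

Angular distance δ = d/R = 8292/6371 = 1.30152 rad; initial bearing θ = 1.6703 rad.
sin φ₂ = sin φ₁ cos δ + cos φ₁ sin δ cos θ = (0.6445)(0.2660) + (0.7646)(0.9640)(-0.0993) = 0.0983, so φ₂ = 5.64°.
Δλ = atan2(sin θ sin δ cos φ₁, cos δ − sin φ₁ sin φ₂) = atan2(0.7334, 0.2027) = 74.550°.
λ₂ = 138.510° + 74.550° = 213.06° → -146.94° after wrapping to (−180°, 180°].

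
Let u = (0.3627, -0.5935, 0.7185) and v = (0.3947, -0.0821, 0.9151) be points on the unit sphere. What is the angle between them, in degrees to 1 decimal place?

31.9°

u·v = 0.8494; |u| = 1.0000, |v| = 1.0000.
cos θ = (u·v)/(|u||v|) = 0.8494, so θ = 31.9°.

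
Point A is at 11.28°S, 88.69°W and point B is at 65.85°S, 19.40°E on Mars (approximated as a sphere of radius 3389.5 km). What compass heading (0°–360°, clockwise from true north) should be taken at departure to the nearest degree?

157°

Δλ = 108.090° = 1.8865 rad.
y = sin Δλ · cos φ₂ = (0.9506)(0.4091) = 0.3889
x = cos φ₁ sin φ₂ − sin φ₁ cos φ₂ cos Δλ = (0.9807)(-0.9125) − (-0.1956)(0.4091)(-0.3105) = -0.9197
θ = atan2(y, x) = 157.08°, so the bearing is 157°.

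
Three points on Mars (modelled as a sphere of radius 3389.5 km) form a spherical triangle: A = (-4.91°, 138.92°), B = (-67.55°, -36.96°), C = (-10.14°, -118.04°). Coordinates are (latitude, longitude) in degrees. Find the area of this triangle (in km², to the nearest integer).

20917892 km²

Side lengths (central angles): a = 1.3480, b = 1.7785, c = 1.8759 rad; semiperimeter s = 2.5012.
By l'Huilier's theorem, tan(E/4) = √[tan(s/2) tan((s−a)/2) tan((s−b)/2) tan((s−c)/2)], giving spherical excess E = 1.8207 rad.
Area = E·R² = 1.8207 × (3389.5)² ≈ 20917892 km².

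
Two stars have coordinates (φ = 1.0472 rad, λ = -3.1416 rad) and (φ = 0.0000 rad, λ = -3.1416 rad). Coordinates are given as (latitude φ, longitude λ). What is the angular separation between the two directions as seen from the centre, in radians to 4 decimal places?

With latitudes φ₁ = 60.000°, φ₂ = 0.000° and longitude difference Δλ = 0.000°:
cos c = sin φ₁ sin φ₂ + cos φ₁ cos φ₂ cos Δλ = (0.8660)(0.0000) + (0.5000)(1.0000)(1.0000) = 0.50000,
so c = arccos(0.50000) = 1.04720 rad.
So the angular separation is 1.0472 rad.

1.0472 rad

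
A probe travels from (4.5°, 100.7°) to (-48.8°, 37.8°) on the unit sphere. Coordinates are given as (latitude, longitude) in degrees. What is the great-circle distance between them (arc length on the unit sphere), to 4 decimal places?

1.3283

In radians: φ₁ = 0.0785, φ₂ = -0.8517, Δλ = -62.900° = -1.0978 rad.
cos c = sin φ₁ sin φ₂ + cos φ₁ cos φ₂ cos Δλ = (0.0785)(-0.7524) + (0.9969)(0.6587)(0.4555) = 0.24010,
so c = arccos(0.24010) = 1.32832 rad.
On the unit sphere the arc length equals the central angle: 1.3283.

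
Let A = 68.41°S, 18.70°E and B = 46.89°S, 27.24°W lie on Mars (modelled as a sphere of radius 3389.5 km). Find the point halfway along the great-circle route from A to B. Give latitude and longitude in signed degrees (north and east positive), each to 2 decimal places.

The central angle between A and B is δ = 0.5478 rad.
With f = 0.5, the slerp weights are sin((1−f)δ)/sin δ = 0.5194 and sin(fδ)/sin δ = 0.5194.
Weighted sum of the unit vectors: (0.5194)·(0.3485,0.1180,-0.9298) + (0.5194)·(0.6076,-0.3128,-0.7300) = (0.4966, -0.1012, -0.8621).
Converting back: φ = atan2(z, √(x²+y²)) = -59.55°, λ = atan2(y, x) = -11.52°.

-59.55°, -11.52°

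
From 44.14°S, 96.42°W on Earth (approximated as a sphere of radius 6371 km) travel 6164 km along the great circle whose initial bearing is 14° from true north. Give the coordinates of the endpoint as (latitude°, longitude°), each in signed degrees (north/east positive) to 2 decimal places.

10.27°, -84.74°

Angular distance δ = d/R = 6164/6371 = 0.96751 rad; initial bearing θ = 0.2443 rad.
sin φ₂ = sin φ₁ cos δ + cos φ₁ sin δ cos θ = (-0.6964)(0.5674) + (0.7176)(0.8235)(0.9703) = 0.1783, so φ₂ = 10.27°.
Δλ = atan2(sin θ sin δ cos φ₁, cos δ − sin φ₁ sin φ₂) = atan2(0.1430, 0.6915) = 11.681°.
λ₂ = -96.420° + 11.681° = -84.74°.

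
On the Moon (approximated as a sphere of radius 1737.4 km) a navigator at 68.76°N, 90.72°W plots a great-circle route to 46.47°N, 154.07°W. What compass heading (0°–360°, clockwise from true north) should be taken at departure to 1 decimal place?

267.6°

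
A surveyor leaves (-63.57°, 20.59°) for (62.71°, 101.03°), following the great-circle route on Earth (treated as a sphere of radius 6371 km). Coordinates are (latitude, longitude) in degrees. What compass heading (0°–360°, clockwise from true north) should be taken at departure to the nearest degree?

44°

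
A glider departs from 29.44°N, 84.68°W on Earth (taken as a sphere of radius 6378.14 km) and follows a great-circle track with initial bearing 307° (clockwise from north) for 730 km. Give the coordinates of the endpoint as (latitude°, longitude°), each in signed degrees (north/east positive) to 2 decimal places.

33.24°, -90.94°

Angular distance δ = d/R = 730/6378.14 = 0.11445 rad; initial bearing θ = 5.3582 rad.
sin φ₂ = sin φ₁ cos δ + cos φ₁ sin δ cos θ = (0.4915)(0.9935) + (0.8709)(0.1142)(0.6018) = 0.5482, so φ₂ = 33.24°.
Δλ = atan2(sin θ sin δ cos φ₁, cos δ − sin φ₁ sin φ₂) = atan2(-0.0794, 0.7240) = -6.261°.
λ₂ = -84.680° − 6.261° = -90.94°.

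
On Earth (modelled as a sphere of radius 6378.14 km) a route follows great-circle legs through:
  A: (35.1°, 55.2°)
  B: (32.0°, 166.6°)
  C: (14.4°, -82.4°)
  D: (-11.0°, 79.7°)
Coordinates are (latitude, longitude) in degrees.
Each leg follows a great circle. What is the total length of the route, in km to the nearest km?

Leg A→B: central angle 1.5192 rad, distance 9689.9 km.
Leg B→C: central angle 1.7341 rad, distance 11060.3 km.
Leg C→D: central angle 2.8312 rad, distance 18057.8 km.
Total: 9689.9 + 11060.3 + 18057.8 ≈ 38808 km.

38808 km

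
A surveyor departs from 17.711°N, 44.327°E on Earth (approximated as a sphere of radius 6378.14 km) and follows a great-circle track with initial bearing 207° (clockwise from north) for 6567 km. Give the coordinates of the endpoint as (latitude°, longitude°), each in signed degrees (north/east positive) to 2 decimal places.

-34.80°, 16.04°

Angular distance δ = d/R = 6567/6378.14 = 1.02961 rad; initial bearing θ = 3.6128 rad.
sin φ₂ = sin φ₁ cos δ + cos φ₁ sin δ cos θ = (0.3042)(0.5152) + (0.9526)(0.8571)(-0.8910) = -0.5708, so φ₂ = -34.80°.
Δλ = atan2(sin θ sin δ cos φ₁, cos δ − sin φ₁ sin φ₂) = atan2(-0.3707, 0.6888) = -28.287°.
λ₂ = 44.327° − 28.287° = 16.04°.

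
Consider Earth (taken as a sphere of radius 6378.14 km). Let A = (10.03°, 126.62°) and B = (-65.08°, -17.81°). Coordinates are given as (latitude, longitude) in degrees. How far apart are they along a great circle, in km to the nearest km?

13325 km

With latitudes φ₁ = 10.030°, φ₂ = -65.080° and longitude difference Δλ = -144.430°:
cos c = sin φ₁ sin φ₂ + cos φ₁ cos φ₂ cos Δλ = (0.1742)(-0.9069) + (0.9847)(0.4214)(-0.8134) = -0.49544,
so c = arccos(-0.49544) = 2.08914 rad.
Distance = R·c = 6378.14 × 2.0891 ≈ 13325 km.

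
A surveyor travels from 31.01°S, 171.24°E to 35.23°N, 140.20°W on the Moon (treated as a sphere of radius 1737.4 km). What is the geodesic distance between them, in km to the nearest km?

With latitudes φ₁ = -31.010°, φ₂ = 35.230° and longitude difference Δλ = 48.560°:
cos c = sin φ₁ sin φ₂ + cos φ₁ cos φ₂ cos Δλ = (-0.5152)(0.5769) + (0.8571)(0.8168)(0.6618) = 0.16616,
so c = arccos(0.16616) = 1.40386 rad.
Distance = R·c = 1737.4 × 1.4039 ≈ 2439 km.

2439 km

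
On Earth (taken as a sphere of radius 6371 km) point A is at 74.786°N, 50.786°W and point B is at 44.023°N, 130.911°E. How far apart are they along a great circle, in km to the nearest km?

6804 km

With latitudes φ₁ = 74.786°, φ₂ = 44.023° and longitude difference Δλ = -178.303°:
cos c = sin φ₁ sin φ₂ + cos φ₁ cos φ₂ cos Δλ = (0.9650)(0.6949) + (0.2624)(0.7191)(-0.9996) = 0.48197,
so c = arccos(0.48197) = 1.06789 rad.
Distance = R·c = 6371 × 1.0679 ≈ 6804 km.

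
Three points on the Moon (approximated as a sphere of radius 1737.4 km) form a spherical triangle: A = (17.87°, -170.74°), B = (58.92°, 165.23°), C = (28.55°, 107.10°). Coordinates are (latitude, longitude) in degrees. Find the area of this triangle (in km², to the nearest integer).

Side lengths (central angles): a = 0.8649, b = 1.3071, c = 0.7791 rad; semiperimeter s = 1.4755.
By l'Huilier's theorem, tan(E/4) = √[tan(s/2) tan((s−a)/2) tan((s−b)/2) tan((s−c)/2)], giving spherical excess E = 0.3737 rad.
Area = E·R² = 0.3737 × (1737.4)² ≈ 1128060 km².

1128060 km²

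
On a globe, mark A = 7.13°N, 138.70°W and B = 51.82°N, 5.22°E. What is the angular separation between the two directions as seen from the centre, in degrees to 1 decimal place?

113.5°

With latitudes φ₁ = 7.130°, φ₂ = 51.820° and longitude difference Δλ = 143.920°:
Haversine: a = sin²(Δφ/2) + cos φ₁ cos φ₂ sin²(Δλ/2) = 0.1445 + (0.9923)(0.6181)(0.9041) = 0.69907.
Central angle c = 2·arcsin(√a) = 1.98029 rad.
So the angular separation is 113.5°.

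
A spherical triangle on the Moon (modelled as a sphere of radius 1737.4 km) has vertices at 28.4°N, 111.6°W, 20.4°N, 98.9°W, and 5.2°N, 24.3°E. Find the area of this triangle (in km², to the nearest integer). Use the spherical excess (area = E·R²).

1156342 km²

Side lengths (central angles): a = 2.0709, b = 2.1969, c = 0.2452 rad; semiperimeter s = 2.2565.
By l'Huilier's theorem, tan(E/4) = √[tan(s/2) tan((s−a)/2) tan((s−b)/2) tan((s−c)/2)], giving spherical excess E = 0.3831 rad.
Area = E·R² = 0.3831 × (1737.4)² ≈ 1156342 km².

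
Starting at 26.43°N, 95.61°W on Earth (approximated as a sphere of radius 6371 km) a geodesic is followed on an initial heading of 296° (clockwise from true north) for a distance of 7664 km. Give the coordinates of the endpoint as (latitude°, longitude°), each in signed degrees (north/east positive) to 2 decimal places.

31.76°, -176.14°

Angular distance δ = d/R = 7664/6371 = 1.20295 rad; initial bearing θ = 5.1662 rad.
sin φ₂ = sin φ₁ cos δ + cos φ₁ sin δ cos θ = (0.4451)(0.3596) + (0.8955)(0.9331)(0.4384) = 0.5264, so φ₂ = 31.76°.
Δλ = atan2(sin θ sin δ cos φ₁, cos δ − sin φ₁ sin φ₂) = atan2(-0.7510, 0.1253) = -80.526°.
λ₂ = -95.610° − 80.526° = -176.14°.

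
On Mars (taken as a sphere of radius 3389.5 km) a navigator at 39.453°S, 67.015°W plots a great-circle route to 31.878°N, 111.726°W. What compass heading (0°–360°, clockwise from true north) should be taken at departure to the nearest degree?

Δλ = -44.711° = -0.7804 rad.
y = sin Δλ · cos φ₂ = (-0.7035)(0.8492) = -0.5974
x = cos φ₁ sin φ₂ − sin φ₁ cos φ₂ cos Δλ = (0.7721)(0.5281) − (-0.6354)(0.8492)(0.7107) = 0.7913
θ = atan2(y, x) = -37.05°; adding 360° gives 323°.

323°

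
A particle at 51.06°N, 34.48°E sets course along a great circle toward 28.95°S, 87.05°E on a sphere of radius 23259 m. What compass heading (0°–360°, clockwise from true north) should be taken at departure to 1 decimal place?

Δλ = 52.570° = 0.9175 rad.
y = sin Δλ · cos φ₂ = (0.7941)(0.8750) = 0.6949
x = cos φ₁ sin φ₂ − sin φ₁ cos φ₂ cos Δλ = (0.6285)(-0.4840) − (0.7778)(0.8750)(0.6078) = -0.7179
θ = atan2(y, x) = 135.93°, so the bearing is 135.9°.

135.9°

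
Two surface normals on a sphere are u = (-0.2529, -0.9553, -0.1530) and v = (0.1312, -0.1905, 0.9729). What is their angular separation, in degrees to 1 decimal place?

u·v = -0.0000; |u| = 1.0000, |v| = 1.0000.
cos θ = (u·v)/(|u||v|) = -0.0000, so θ = 90.0°.

90.0°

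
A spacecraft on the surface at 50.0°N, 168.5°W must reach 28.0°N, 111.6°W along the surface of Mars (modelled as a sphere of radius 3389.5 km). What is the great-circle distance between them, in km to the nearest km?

2838 km

In radians: φ₁ = 0.8727, φ₂ = 0.4887, Δλ = 56.900° = 0.9931 rad.
Haversine: a = sin²(Δφ/2) + cos φ₁ cos φ₂ sin²(Δλ/2) = 0.0364 + (0.6428)(0.8829)(0.2269) = 0.16521.
Central angle c = 2·arcsin(√a) = 0.83716 rad.
Distance = R·c = 3389.5 × 0.8372 ≈ 2838 km.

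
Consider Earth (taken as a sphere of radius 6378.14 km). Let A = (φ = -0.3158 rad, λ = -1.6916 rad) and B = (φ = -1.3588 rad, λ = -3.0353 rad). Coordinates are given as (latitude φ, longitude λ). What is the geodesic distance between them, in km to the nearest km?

With latitudes φ₁ = -18.094°, φ₂ = -77.854° and longitude difference Δλ = -76.988°:
cos c = sin φ₁ sin φ₂ + cos φ₁ cos φ₂ cos Δλ = (-0.3106)(-0.9776) + (0.9505)(0.2104)(0.2251) = 0.34866,
so c = arccos(0.34866) = 1.21466 rad.
Distance = R·c = 6378.14 × 1.2147 ≈ 7747 km.

7747 km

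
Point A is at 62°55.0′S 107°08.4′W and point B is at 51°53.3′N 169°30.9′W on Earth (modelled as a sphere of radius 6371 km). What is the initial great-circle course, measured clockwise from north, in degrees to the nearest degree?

318°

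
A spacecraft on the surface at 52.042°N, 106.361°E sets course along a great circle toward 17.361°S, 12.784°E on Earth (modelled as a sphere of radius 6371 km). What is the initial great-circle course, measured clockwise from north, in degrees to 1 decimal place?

With φ₁ = 0.9083, φ₂ = -0.3030, Δλ = -1.6332 rad, the forward-azimuth formula gives
θ = atan2( sin Δλ cos φ₂ , cos φ₁ sin φ₂ − sin φ₁ cos φ₂ cos Δλ ) = atan2(-0.9526, -0.1366) = -98.16°.
Adding 360° brings this into [0°, 360°): 261.8°.

261.8°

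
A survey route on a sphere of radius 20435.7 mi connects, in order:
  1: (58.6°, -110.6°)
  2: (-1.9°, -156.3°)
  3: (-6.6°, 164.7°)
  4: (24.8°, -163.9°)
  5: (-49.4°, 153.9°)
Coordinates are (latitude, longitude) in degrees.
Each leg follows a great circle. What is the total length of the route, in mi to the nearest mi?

Leg 1→2: central angle 1.2288 rad, distance 25111.1 mi.
Leg 2→3: central angle 0.6835 rad, distance 13967.3 mi.
Leg 3→4: central angle 0.7648 rad, distance 15630.2 mi.
Leg 4→5: central angle 1.4514 rad, distance 29659.4 mi.
Total: 25111.1 + 13967.3 + 15630.2 + 29659.4 ≈ 84368 mi.

84368 mi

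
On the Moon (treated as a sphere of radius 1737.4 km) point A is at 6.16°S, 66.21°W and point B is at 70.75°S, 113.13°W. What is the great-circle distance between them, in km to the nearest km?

2154 km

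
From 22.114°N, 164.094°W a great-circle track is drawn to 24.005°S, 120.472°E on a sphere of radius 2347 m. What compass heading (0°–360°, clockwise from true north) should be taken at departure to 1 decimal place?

242.3°

Δλ = -75.434° = -1.3166 rad.
y = sin Δλ · cos φ₂ = (-0.9679)(0.9135) = -0.8841
x = cos φ₁ sin φ₂ − sin φ₁ cos φ₂ cos Δλ = (0.9264)(-0.4068) − (0.3765)(0.9135)(0.2515) = -0.4634
θ = atan2(y, x) = -117.66°; adding 360° gives 242.3°.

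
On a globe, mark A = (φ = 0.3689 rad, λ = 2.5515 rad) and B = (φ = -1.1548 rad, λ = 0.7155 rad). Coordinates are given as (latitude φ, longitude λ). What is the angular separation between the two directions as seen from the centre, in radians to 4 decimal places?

2.0138 rad

In radians: φ₁ = 0.3689, φ₂ = -1.1548, Δλ = -105.195° = -1.8360 rad.
Haversine: a = sin²(Δφ/2) + cos φ₁ cos φ₂ sin²(Δλ/2) = 0.4765 + (0.9327)(0.4041)(0.6311) = 0.71431.
Central angle c = 2·arcsin(√a) = 2.01377 rad.
So the angular separation is 2.0138 rad.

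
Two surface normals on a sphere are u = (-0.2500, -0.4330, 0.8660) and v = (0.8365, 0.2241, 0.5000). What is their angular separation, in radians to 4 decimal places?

1.4436 rad

u·v = 0.1268; |u| = 1.0000, |v| = 1.0000.
cos θ = (u·v)/(|u||v|) = 0.1268, so θ = 1.4436 rad.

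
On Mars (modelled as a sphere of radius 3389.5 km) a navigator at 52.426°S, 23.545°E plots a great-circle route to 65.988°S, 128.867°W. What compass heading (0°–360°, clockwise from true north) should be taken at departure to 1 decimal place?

Δλ = -152.412° = -2.6601 rad.
y = sin Δλ · cos φ₂ = (-0.4631)(0.4069) = -0.1885
x = cos φ₁ sin φ₂ − sin φ₁ cos φ₂ cos Δλ = (0.6098)(-0.9135) − (-0.7926)(0.4069)(-0.8863) = -0.8429
θ = atan2(y, x) = -167.40°; adding 360° gives 192.6°.

192.6°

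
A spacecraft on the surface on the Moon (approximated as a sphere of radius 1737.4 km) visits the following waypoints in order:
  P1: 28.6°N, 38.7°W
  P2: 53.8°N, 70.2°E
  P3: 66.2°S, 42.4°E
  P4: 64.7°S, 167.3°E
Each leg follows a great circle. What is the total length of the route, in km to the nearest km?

Leg P1→P2: central angle 1.3507 rad, distance 2346.7 km.
Leg P2→P3: central angle 2.1265 rad, distance 3694.5 km.
Leg P3→P4: central angle 0.7546 rad, distance 1311.1 km.
Total: 2346.7 + 3694.5 + 1311.1 ≈ 7352 km.

7352 km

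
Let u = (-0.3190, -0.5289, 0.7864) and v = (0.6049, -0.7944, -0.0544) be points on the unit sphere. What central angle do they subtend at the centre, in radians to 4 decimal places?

1.3853 rad

u·v = 0.1844; |u| = 1.0000, |v| = 1.0000.
cos θ = (u·v)/(|u||v|) = 0.1844, so θ = 1.3853 rad.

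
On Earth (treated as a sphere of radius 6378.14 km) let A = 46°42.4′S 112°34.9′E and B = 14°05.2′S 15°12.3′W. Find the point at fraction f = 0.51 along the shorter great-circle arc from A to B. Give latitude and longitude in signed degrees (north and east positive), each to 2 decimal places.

-51.00°, 27.96°

Central angle δ = 1.8033 rad. Interpolating on the sphere with fraction f = 0.51:
P = [sin((1−f)δ)·A + sin(fδ)·B] / sin δ = 0.7944·A + 0.8174·B in Cartesian coordinates,
giving P = (0.5559, 0.2950, -0.7771), i.e. latitude -51.00°, longitude 27.96°.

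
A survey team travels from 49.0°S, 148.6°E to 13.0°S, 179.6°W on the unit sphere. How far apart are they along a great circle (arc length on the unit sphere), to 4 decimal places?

0.7769

Let φ₁ = -0.8552 rad, φ₂ = -0.2269 rad, and Δλ = 0.5550 rad.
cos c = sin φ₁ sin φ₂ + cos φ₁ cos φ₂ cos Δλ = (-0.7547)(-0.2250) + (0.6561)(0.9744)(0.8499) = 0.71306,
so c = arccos(0.71306) = 0.77694 rad.
On the unit sphere the arc length equals the central angle: 0.7769.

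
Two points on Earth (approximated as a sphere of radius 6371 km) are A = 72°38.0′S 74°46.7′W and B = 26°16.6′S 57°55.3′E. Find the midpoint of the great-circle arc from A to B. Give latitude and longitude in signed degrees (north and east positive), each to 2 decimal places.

-62.47°, 40.39°

The central angle between A and B is δ = 1.3274 rad.
With f = 0.5, the slerp weights are sin((1−f)δ)/sin δ = 0.6347 and sin(fδ)/sin δ = 0.6347.
Weighted sum of the unit vectors: (0.6347)·(0.0784,-0.2880,-0.9544) + (0.6347)·(0.4762,0.7598,-0.4427) = (0.3520, 0.2994, -0.8868).
Converting back: φ = atan2(z, √(x²+y²)) = -62.47°, λ = atan2(y, x) = 40.39°.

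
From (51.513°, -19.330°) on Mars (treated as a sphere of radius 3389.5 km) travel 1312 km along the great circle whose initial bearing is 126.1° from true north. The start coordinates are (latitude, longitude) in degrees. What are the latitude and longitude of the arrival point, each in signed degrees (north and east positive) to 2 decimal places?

35.90°, 2.79°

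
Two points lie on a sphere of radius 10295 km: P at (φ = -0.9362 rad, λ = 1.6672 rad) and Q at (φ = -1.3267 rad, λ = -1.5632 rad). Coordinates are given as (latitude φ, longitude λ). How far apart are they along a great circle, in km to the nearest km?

9039 km

Let φ₁ = -0.9362 rad, φ₂ = -1.3267 rad, and Δλ = 3.0528 rad.
cos c = sin φ₁ sin φ₂ + cos φ₁ cos φ₂ cos Δλ = (-0.8053)(-0.9704) + (0.5929)(0.2417)(-0.9961) = 0.63872,
so c = arccos(0.63872) = 0.87796 rad.
Distance = R·c = 10295 × 0.8780 ≈ 9039 km.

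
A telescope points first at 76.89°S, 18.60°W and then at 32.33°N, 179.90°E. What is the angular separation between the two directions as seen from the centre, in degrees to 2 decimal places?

With latitudes φ₁ = -76.890°, φ₂ = 32.330° and longitude difference Δλ = -161.500°:
cos c = sin φ₁ sin φ₂ + cos φ₁ cos φ₂ cos Δλ = (-0.9739)(0.5348) + (0.2268)(0.8450)(-0.9483) = -0.70261,
so c = arccos(-0.70261) = 2.34986 rad.
So the angular separation is 134.64°.

134.64°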